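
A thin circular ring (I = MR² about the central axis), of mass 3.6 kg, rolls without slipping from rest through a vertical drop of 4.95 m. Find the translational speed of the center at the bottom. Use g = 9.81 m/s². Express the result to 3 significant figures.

v ≈ 6.97 m/s

For this body I = MR², i.e. k = I/(MR²) = 1.
The rolling condition ω = v/R makes the rotational term ½I(v/R)² = ½kMv², so KE_total = ½(1+k)Mv² = Mv².
Energy conservation: Mgh = Mv², so v = √(2gh/(1+k)) = √(2 × 9.81 × 4.95 / 2) ≈ 6.97 m/s.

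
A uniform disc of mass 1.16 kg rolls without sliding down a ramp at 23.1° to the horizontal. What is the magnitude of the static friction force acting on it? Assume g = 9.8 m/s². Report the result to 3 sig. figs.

Here I = (1/2)MR², so the shape factor k = I/(MR²) = 0.5.
Translational: Mg sinθ − f = Ma. Rotational about the CM: fR = Iα = kMRa, so f = kMa.
Combining, a = g sinθ/(1+k) and f = kMa = kMg sinθ/(1+k).
f = 0.5 × 1.16 × 9.8 × sin23.1° / 1.5 ≈ 1.49 N.

f ≈ 1.49 N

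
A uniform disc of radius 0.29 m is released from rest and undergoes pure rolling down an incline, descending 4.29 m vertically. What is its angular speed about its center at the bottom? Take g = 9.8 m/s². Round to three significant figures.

ω ≈ 25.8 rad/s

With I = (1/2)MR², the ratio k = I/(MR²) is 0.5.
Rolling without slipping gives ω = v/R, so the total kinetic energy is ½Mv² + ½Iω² = ½(1+k)Mv² = (3/4)Mv².
Energy conservation Mgh = ½(1+k)Mv² gives v = √(2gh/(1+k)) = √(2 × 9.8 × 4.29 / 1.5) = 7.487 m/s.
Then ω = v/R = 7.487 / 0.29 ≈ 25.8 rad/s.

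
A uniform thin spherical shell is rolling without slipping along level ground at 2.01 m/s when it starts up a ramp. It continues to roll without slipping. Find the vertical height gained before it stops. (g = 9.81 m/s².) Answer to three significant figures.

h ≈ 0.343 m

For this body I = (2/3)MR², i.e. k = I/(MR²) = 2/3.
Pure rolling means v = ωR; then KE = ½Mv² + ½I(v/R)² = ½(1+k)Mv² = (5/6)Mv².
All of this converts to potential energy at the highest point: (5/6)Mv₀² = Mgh.
Thus h = (1+k)v₀²/(2g) = 1.667 × 2.01² / (2 × 9.81) ≈ 0.343 m.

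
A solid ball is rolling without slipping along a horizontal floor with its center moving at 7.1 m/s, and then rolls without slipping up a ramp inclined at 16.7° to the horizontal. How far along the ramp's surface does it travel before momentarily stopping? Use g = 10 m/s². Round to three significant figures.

d ≈ 12.3 m

Here I = (2/5)MR², so the shape factor k = I/(MR²) = 0.4.
The rolling condition ω = v/R makes the rotational term ½I(v/R)² = ½kMv², so KE_total = ½(1+k)Mv² = (7/10)Mv².
Setting this equal to Mgh gives the vertical rise h = (1+k)v₀²/(2g) = 1.4×7.1²/(2×10) = 3.529 m.
The distance along the slope is d = h/sinθ = 3.529/sin16.7° ≈ 12.3 m.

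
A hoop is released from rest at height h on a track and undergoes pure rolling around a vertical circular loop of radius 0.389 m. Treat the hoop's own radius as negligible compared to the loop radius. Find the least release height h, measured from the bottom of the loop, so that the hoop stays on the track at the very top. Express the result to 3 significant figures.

h_min ≈ 1.17 m

With I = MR², the ratio k = I/(MR²) is 1.
At the top, contact is just lost when gravity alone supplies the centripetal force: Mg = Mv_top²/r, i.e. v_top² = gr.
With ω = v/R, the kinetic energy at speed v is ½(1+k)Mv² = Mv².
Energy conservation from release (height h) to the top (height 2r): Mgh = Mg(2r) + M·gr.
Thus h_min = 2r + (1+k)r/2 = r(2 + 2/2) = 0.389 × 3 ≈ 1.17 m.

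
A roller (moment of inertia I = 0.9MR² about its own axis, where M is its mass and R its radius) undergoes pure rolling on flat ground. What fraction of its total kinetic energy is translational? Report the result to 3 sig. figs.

For this body I = 0.9MR², i.e. k = I/(MR²) = 0.9.
Since ω = v/R, the translational part is ½Mv² and the rotational part is ½I(v/R)² = ½kMv²; the total is ½(1+k)Mv².
The translational fraction is therefore 1/(1+k) = 1/1.9 ≈ 0.526.

fraction ≈ 0.526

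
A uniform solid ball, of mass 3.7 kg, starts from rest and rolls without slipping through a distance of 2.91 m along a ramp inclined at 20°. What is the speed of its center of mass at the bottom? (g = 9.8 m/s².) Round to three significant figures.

For this body I = (2/5)MR², i.e. k = I/(MR²) = 0.4.
Since it rolls without slipping, ω = v/R and KE = ½Mv² + ½Iω² = ½(1+k)Mv² = (7/10)Mv².
The vertical drop is h = L sinθ = 2.91 × sin20° = 0.9953 m.
Setting Mgh = (7/10)Mv² gives v = √(2gh/(1+k)) = √(2·9.8·0.9953/1.4) ≈ 3.73 m/s.

v ≈ 3.73 m/s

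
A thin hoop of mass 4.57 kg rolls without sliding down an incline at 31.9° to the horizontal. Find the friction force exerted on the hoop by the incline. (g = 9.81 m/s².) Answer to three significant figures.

f ≈ 11.8 N

With I = MR², the ratio k = I/(MR²) is 1.
Translational: Mg sinθ − f = Ma. Rotational about the CM: fR = Iα = kMRa, so f = kMa.
Combining, a = g sinθ/(1+k) and f = kMa = kMg sinθ/(1+k).
f = 1 × 4.57 × 9.81 × sin31.9° / 2 ≈ 11.8 N.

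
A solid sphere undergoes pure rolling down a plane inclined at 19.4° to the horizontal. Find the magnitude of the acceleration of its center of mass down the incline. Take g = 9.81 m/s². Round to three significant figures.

a ≈ 2.33 m/s²

For this body I = (2/5)MR², i.e. k = I/(MR²) = 0.4.
Newton's second law down the slope: Mg sinθ − f = Ma. The torque equation fR = Iα (with α = a/R) gives f = kMa.
Eliminating f: Mg sinθ = (1+k)Ma, so a = g sinθ/(1+k) = 9.81 × sin19.4° / 1.4 ≈ 2.33 m/s².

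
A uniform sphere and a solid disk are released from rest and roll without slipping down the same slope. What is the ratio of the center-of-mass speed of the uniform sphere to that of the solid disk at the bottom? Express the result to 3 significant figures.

Each satisfies Mgh = ½(1+k)Mv² with k = I/(MR²), so v ∝ 1/√(1+k).
For the uniform sphere k = 0.4; for the solid disk k = 0.5.
v₁/v₂ = √((1+k₂)/(1+k₁)) = √(1.5/1.4) ≈ 1.04.

v_ratio ≈ 1.04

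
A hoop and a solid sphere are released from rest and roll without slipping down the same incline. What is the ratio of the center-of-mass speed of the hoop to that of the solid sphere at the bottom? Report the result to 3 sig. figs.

v_ratio ≈ 0.837

Each satisfies Mgh = ½(1+k)Mv² with k = I/(MR²), so v ∝ 1/√(1+k).
For the hoop k = 1; for the solid sphere k = 0.4.
v₁/v₂ = √((1+k₂)/(1+k₁)) = √(1.4/2) ≈ 0.837.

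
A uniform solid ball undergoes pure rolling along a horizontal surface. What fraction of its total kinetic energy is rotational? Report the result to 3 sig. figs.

fraction ≈ 0.286

For this body I = (2/5)MR², i.e. k = I/(MR²) = 0.4.
Since ω = v/R, the translational part is ½Mv² and the rotational part is ½I(v/R)² = ½kMv²; the total is ½(1+k)Mv².
The rotational fraction is therefore k/(1+k) = 0.4/1.4 ≈ 0.286.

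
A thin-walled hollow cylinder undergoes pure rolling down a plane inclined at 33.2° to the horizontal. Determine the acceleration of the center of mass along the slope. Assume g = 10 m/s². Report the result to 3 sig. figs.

The moment of inertia is MR², giving k ≡ I/(MR²) = 1.
Translational: Mg sinθ − f = Ma. Rotational about the CM: fR = Iα = kMRa, so f = kMa.
Eliminating f: Mg sinθ = (1+k)Ma, so a = g sinθ/(1+k) = 10 × sin33.2° / 2 ≈ 2.74 m/s².

a ≈ 2.74 m/s²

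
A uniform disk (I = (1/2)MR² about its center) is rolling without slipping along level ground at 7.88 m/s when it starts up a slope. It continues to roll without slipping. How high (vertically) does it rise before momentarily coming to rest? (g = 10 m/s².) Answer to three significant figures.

h ≈ 4.66 m

The moment of inertia is (1/2)MR², giving k ≡ I/(MR²) = 0.5.
Rolling without slipping gives ω = v/R, so the total kinetic energy is ½Mv² + ½Iω² = ½(1+k)Mv² = (3/4)Mv².
At the top the kinetic energy is zero, so (3/4)Mv₀² = Mgh.
Thus h = (1+k)v₀²/(2g) = 1.5 × 7.88² / (2 × 10) ≈ 4.66 m.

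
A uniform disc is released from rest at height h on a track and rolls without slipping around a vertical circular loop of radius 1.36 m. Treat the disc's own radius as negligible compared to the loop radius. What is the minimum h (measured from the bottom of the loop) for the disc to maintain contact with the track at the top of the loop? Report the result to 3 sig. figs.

h_min ≈ 3.74 m

With I = (1/2)MR², the ratio k = I/(MR²) is 0.5.
At the top of the loop, the minimum-contact condition is Mg = Mv_top²/r, so v_top² = gr.
With ω = v/R, the kinetic energy at speed v is ½(1+k)Mv² = (3/4)Mv².
Energy conservation from release (height h) to the top (height 2r): Mgh = Mg(2r) + (3/4)M·gr.
Thus h_min = 2r + (1+k)r/2 = r(2 + 1.5/2) = 1.36 × 2.75 ≈ 3.74 m.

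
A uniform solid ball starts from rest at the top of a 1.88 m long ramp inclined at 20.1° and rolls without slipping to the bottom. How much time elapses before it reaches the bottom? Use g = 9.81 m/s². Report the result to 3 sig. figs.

t ≈ 1.25 s

The moment of inertia is (2/5)MR², giving k ≡ I/(MR²) = 0.4.
Along the incline Mg sinθ − f = Ma, and torque about the center fR = Iα = kMR²(a/R) gives f = kMa.
Hence a = g sinθ/(1+k) = 9.81×sin20.1°/1.4 = 2.408 m/s².
With constant a from rest, t = √(2L/a) = √(2·1.88/2.408) ≈ 1.25 s.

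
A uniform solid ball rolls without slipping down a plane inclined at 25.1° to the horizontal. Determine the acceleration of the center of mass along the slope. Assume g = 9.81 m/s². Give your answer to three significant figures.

The moment of inertia is (2/5)MR², giving k ≡ I/(MR²) = 0.4.
Newton's second law down the slope: Mg sinθ − f = Ma. The torque equation fR = Iα (with α = a/R) gives f = kMa.
Eliminating f: Mg sinθ = (1+k)Ma, so a = g sinθ/(1+k) = 9.81 × sin25.1° / 1.4 ≈ 2.97 m/s².

a ≈ 2.97 m/s²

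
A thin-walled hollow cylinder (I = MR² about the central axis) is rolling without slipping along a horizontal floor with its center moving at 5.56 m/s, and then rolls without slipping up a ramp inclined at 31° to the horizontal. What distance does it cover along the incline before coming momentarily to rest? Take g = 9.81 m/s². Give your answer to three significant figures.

Here I = MR², so the shape factor k = I/(MR²) = 1.
The rolling condition ω = v/R makes the rotational term ½I(v/R)² = ½kMv², so KE_total = ½(1+k)Mv² = Mv².
Setting this equal to Mgh gives the vertical rise h = (1+k)v₀²/(2g) = 2×5.56²/(2×9.81) = 3.151 m.
Along the incline, d = h/sinθ = 3.151/sin31° ≈ 6.12 m.

d ≈ 6.12 m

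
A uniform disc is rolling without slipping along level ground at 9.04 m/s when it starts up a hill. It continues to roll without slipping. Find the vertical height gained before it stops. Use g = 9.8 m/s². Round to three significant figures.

For this body I = (1/2)MR², i.e. k = I/(MR²) = 0.5.
Since it rolls without slipping, ω = v/R and KE = ½Mv² + ½Iω² = ½(1+k)Mv² = (3/4)Mv².
At the top the kinetic energy is zero, so (3/4)Mv₀² = Mgh.
Thus h = (1+k)v₀²/(2g) = 1.5 × 9.04² / (2 × 9.8) ≈ 6.25 m.

h ≈ 6.25 m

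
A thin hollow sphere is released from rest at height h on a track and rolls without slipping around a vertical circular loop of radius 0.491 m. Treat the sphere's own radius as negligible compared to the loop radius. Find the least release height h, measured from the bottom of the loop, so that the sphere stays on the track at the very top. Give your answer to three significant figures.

h_min ≈ 1.39 m

For this body I = (2/3)MR², i.e. k = I/(MR²) = 2/3.
At the top of the loop, the minimum-contact condition is Mg = Mv_top²/r, so v_top² = gr.
With ω = v/R, the kinetic energy at speed v is ½(1+k)Mv² = (5/6)Mv².
Energy conservation from release (height h) to the top (height 2r): Mgh = Mg(2r) + (5/6)M·gr.
Thus h_min = 2r + (1+k)r/2 = r(2 + 1.667/2) = 0.491 × 2.833 ≈ 1.39 m.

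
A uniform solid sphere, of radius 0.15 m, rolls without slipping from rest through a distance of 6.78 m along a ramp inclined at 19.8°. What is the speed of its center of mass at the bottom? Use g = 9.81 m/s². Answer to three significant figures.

For this body I = (2/5)MR², i.e. k = I/(MR²) = 0.4.
Pure rolling means v = ωR; then KE = ½Mv² + ½I(v/R)² = ½(1+k)Mv² = (7/10)Mv².
The vertical drop is h = L sinθ = 6.78 × sin19.8° = 2.297 m.
Setting Mgh = (7/10)Mv² gives v = √(2gh/(1+k)) = √(2·9.81·2.297/1.4) ≈ 5.67 m/s.

v ≈ 5.67 m/s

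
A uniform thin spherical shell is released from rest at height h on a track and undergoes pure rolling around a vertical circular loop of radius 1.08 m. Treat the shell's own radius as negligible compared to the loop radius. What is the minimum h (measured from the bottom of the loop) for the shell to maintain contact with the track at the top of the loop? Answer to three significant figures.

h_min ≈ 3.06 m

The moment of inertia is (2/3)MR², giving k ≡ I/(MR²) = 2/3.
At the top of the loop, the minimum-contact condition is Mg = Mv_top²/r, so v_top² = gr.
With ω = v/R, the kinetic energy at speed v is ½(1+k)Mv² = (5/6)Mv².
Energy conservation from release (height h) to the top (height 2r): Mgh = Mg(2r) + (5/6)M·gr.
Thus h_min = 2r + (1+k)r/2 = r(2 + 1.667/2) = 1.08 × 2.833 ≈ 3.06 m.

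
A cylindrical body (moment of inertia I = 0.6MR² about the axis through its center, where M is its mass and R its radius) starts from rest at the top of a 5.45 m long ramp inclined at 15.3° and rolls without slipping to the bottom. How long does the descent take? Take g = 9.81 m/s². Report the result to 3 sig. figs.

t ≈ 2.60 s

For this body I = 0.6MR², i.e. k = I/(MR²) = 0.6.
Newton's second law down the slope: Mg sinθ − f = Ma. The torque equation fR = Iα (with α = a/R) gives f = kMa.
Hence a = g sinθ/(1+k) = 9.81×sin15.3°/1.6 = 1.618 m/s².
With constant a from rest, t = √(2L/a) = √(2·5.45/1.618) ≈ 2.60 s.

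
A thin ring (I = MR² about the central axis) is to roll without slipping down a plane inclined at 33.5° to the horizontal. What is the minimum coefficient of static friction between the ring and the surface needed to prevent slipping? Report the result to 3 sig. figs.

With I = MR², the ratio k = I/(MR²) is 1.
Translational: Mg sinθ − f = Ma. Rotational about the CM: fR = Iα = kMRa, so f = kMa.
These give a = g sinθ/(1+k) and the required friction f = kMg sinθ/(1+k).
With N = Mg cosθ, the no-slip condition f ≤ μN gives μ_min = f/N = k tanθ/(1+k).
μ_min = 1 × tan33.5° / 2 ≈ 0.331.

μ_min ≈ 0.331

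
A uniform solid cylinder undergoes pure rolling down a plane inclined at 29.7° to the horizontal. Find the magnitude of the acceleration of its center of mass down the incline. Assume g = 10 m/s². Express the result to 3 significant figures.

Here I = (1/2)MR², so the shape factor k = I/(MR²) = 0.5.
Translational: Mg sinθ − f = Ma. Rotational about the CM: fR = Iα = kMRa, so f = kMa.
Eliminating f: Mg sinθ = (1+k)Ma, so a = g sinθ/(1+k) = 10 × sin29.7° / 1.5 ≈ 3.30 m/s².

a ≈ 3.30 m/s²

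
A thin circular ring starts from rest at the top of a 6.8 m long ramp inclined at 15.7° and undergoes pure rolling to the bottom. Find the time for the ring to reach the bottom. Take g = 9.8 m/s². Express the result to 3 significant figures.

Here I = MR², so the shape factor k = I/(MR²) = 1.
Translational: Mg sinθ − f = Ma. Rotational about the CM: fR = Iα = kMRa, so f = kMa.
Hence a = g sinθ/(1+k) = 9.8×sin15.7°/2 = 1.326 m/s².
Starting from rest, L = ½at², so t = √(2L/a) = √(2×6.8/1.326) ≈ 3.20 s.

t ≈ 3.20 s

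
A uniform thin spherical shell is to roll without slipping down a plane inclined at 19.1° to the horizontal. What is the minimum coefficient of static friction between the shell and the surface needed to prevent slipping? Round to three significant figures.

μ_min ≈ 0.139

Here I = (2/3)MR², so the shape factor k = I/(MR²) = 2/3.
Translational: Mg sinθ − f = Ma. Rotational about the CM: fR = Iα = kMRa, so f = kMa.
These give a = g sinθ/(1+k) and the required friction f = kMg sinθ/(1+k).
The normal force is N = Mg cosθ, so μ_min = f/N = k tanθ/(1+k).
μ_min = (2/3) × tan19.1° / 1.667 ≈ 0.139.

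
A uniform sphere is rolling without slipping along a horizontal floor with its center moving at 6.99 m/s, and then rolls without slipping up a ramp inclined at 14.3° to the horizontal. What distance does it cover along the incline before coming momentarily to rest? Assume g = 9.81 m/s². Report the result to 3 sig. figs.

The moment of inertia is (2/5)MR², giving k ≡ I/(MR²) = 0.4.
Rolling without slipping gives ω = v/R, so the total kinetic energy is ½Mv² + ½Iω² = ½(1+k)Mv² = (7/10)Mv².
Setting this equal to Mgh gives the vertical rise h = (1+k)v₀²/(2g) = 1.4×6.99²/(2×9.81) = 3.486 m.
Along the incline, d = h/sinθ = 3.486/sin14.3° ≈ 14.1 m.

d ≈ 14.1 m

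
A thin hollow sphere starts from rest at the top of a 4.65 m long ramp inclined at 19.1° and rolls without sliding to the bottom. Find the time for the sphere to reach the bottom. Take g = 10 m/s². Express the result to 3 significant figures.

t ≈ 2.18 s

Here I = (2/3)MR², so the shape factor k = I/(MR²) = 2/3.
Newton's second law down the slope: Mg sinθ − f = Ma. The torque equation fR = Iα (with α = a/R) gives f = kMa.
Hence a = g sinθ/(1+k) = 10×sin19.1°/1.667 = 1.963 m/s².
With constant a from rest, t = √(2L/a) = √(2·4.65/1.963) ≈ 2.18 s.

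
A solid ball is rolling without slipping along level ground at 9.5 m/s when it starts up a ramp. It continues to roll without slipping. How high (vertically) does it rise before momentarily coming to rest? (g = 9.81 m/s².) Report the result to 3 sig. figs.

Here I = (2/5)MR², so the shape factor k = I/(MR²) = 0.4.
Rolling without slipping gives ω = v/R, so the total kinetic energy is ½Mv² + ½Iω² = ½(1+k)Mv² = (7/10)Mv².
At the top the kinetic energy is zero, so (7/10)Mv₀² = Mgh.
Thus h = (1+k)v₀²/(2g) = 1.4 × 9.5² / (2 × 9.81) ≈ 6.44 m.

h ≈ 6.44 m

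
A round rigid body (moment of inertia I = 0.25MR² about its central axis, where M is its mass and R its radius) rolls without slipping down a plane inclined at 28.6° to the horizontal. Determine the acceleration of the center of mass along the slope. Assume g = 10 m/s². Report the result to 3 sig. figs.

a ≈ 3.83 m/s²

For this body I = 0.25MR², i.e. k = I/(MR²) = 0.25.
Translational: Mg sinθ − f = Ma. Rotational about the CM: fR = Iα = kMRa, so f = kMa.
Eliminating f: Mg sinθ = (1+k)Ma, so a = g sinθ/(1+k) = 10 × sin28.6° / 1.25 ≈ 3.83 m/s².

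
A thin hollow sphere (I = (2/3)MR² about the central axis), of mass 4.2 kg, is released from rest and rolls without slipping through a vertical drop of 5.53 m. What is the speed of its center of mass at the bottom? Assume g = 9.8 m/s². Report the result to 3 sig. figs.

v ≈ 8.06 m/s

For this body I = (2/3)MR², i.e. k = I/(MR²) = 2/3.
Rolling without slipping gives ω = v/R, so the total kinetic energy is ½Mv² + ½Iω² = ½(1+k)Mv² = (5/6)Mv².
Setting Mgh = (5/6)Mv² gives v = √(2gh/(1+k)) = √(2·9.8·5.53/1.667) ≈ 8.06 m/s.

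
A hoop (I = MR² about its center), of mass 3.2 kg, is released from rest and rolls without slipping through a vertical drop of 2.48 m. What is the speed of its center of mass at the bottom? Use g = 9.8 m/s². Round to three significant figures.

v ≈ 4.93 m/s

With I = MR², the ratio k = I/(MR²) is 1.
Rolling without slipping gives ω = v/R, so the total kinetic energy is ½Mv² + ½Iω² = ½(1+k)Mv² = Mv².
Setting Mgh = Mv² gives v = √(2gh/(1+k)) = √(2·9.8·2.48/2) ≈ 4.93 m/s.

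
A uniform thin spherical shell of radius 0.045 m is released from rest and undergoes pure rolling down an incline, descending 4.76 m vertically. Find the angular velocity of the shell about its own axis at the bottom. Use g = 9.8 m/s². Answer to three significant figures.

ω ≈ 166 rad/s

With I = (2/3)MR², the ratio k = I/(MR²) is 2/3.
Since it rolls without slipping, ω = v/R and KE = ½Mv² + ½Iω² = ½(1+k)Mv² = (5/6)Mv².
Energy conservation Mgh = ½(1+k)Mv² gives v = √(2gh/(1+k)) = √(2 × 9.8 × 4.76 / 1.667) = 7.482 m/s.
The angular speed follows from ω = v/R = 7.482/0.045 ≈ 166 rad/s.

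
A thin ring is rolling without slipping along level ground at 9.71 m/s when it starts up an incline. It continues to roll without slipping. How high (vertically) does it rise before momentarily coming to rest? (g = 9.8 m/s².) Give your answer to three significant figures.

Here I = MR², so the shape factor k = I/(MR²) = 1.
Since it rolls without slipping, ω = v/R and KE = ½Mv² + ½Iω² = ½(1+k)Mv² = Mv².
At the top the kinetic energy is zero, so Mv₀² = Mgh.
Thus h = (1+k)v₀²/(2g) = 2 × 9.71² / (2 × 9.8) ≈ 9.62 m.

h ≈ 9.62 m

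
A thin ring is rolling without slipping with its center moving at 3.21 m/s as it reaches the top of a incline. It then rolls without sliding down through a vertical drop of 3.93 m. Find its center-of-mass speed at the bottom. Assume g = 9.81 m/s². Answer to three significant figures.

For this body I = MR², i.e. k = I/(MR²) = 1.
Pure rolling means v = ωR; then KE = ½Mv² + ½I(v/R)² = ½(1+k)Mv² = Mv².
Energy conservation: Mv₀² + Mgh = Mv², so v² = v₀² + 2gh/(1+k).
v = √(3.21² + 2×9.81×3.93/2) = √48.86 ≈ 6.99 m/s.

v ≈ 6.99 m/s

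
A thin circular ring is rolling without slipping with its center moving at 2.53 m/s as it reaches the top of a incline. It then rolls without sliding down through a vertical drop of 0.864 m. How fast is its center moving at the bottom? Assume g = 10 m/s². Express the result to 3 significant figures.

v ≈ 3.88 m/s

With I = MR², the ratio k = I/(MR²) is 1.
Pure rolling means v = ωR; then KE = ½Mv² + ½I(v/R)² = ½(1+k)Mv² = Mv².
Energy conservation: Mv₀² + Mgh = Mv², so v² = v₀² + 2gh/(1+k).
v = √(2.53² + 2×10×0.864/2) = √15.04 ≈ 3.88 m/s.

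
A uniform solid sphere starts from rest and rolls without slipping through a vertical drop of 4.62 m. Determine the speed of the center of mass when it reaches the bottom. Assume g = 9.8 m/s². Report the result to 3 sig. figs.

v ≈ 8.04 m/s

For this body I = (2/5)MR², i.e. k = I/(MR²) = 0.4.
The rolling condition ω = v/R makes the rotational term ½I(v/R)² = ½kMv², so KE_total = ½(1+k)Mv² = (7/10)Mv².
Energy conservation: Mgh = (7/10)Mv², so v = √(2gh/(1+k)) = √(2 × 9.8 × 4.62 / 1.4) ≈ 8.04 m/s.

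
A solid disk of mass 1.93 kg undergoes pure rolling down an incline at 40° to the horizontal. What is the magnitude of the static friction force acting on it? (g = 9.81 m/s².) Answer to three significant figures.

Here I = (1/2)MR², so the shape factor k = I/(MR²) = 0.5.
Along the incline Mg sinθ − f = Ma, and torque about the center fR = Iα = kMR²(a/R) gives f = kMa.
Combining, a = g sinθ/(1+k) and f = kMa = kMg sinθ/(1+k).
f = 0.5 × 1.93 × 9.81 × sin40° / 1.5 ≈ 4.06 N.

f ≈ 4.06 N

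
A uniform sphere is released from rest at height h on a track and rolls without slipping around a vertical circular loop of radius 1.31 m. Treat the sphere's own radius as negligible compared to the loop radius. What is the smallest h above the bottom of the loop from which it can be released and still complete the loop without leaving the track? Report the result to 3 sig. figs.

h_min ≈ 3.54 m

For this body I = (2/5)MR², i.e. k = I/(MR²) = 0.4.
At the top of the loop, the minimum-contact condition is Mg = Mv_top²/r, so v_top² = gr.
With ω = v/R, the kinetic energy at speed v is ½(1+k)Mv² = (7/10)Mv².
Energy conservation from release (height h) to the top (height 2r): Mgh = Mg(2r) + (7/10)M·gr.
Thus h_min = 2r + (1+k)r/2 = r(2 + 1.4/2) = 1.31 × 2.7 ≈ 3.54 m.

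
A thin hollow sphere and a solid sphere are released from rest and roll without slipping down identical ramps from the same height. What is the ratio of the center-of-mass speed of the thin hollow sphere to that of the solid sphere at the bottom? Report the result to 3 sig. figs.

Each satisfies Mgh = ½(1+k)Mv² with k = I/(MR²), so v ∝ 1/√(1+k).
For the thin hollow sphere k = 2/3; for the solid sphere k = 0.4.
v₁/v₂ = √((1+k₂)/(1+k₁)) = √(1.4/1.667) ≈ 0.917.

v_ratio ≈ 0.917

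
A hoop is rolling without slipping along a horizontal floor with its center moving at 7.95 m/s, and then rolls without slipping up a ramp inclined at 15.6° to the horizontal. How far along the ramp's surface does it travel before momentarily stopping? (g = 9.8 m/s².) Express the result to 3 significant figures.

d ≈ 24.0 m

For this body I = MR², i.e. k = I/(MR²) = 1.
Rolling without slipping gives ω = v/R, so the total kinetic energy is ½Mv² + ½Iω² = ½(1+k)Mv² = Mv².
Setting this equal to Mgh gives the vertical rise h = (1+k)v₀²/(2g) = 2×7.95²/(2×9.8) = 6.449 m.
Along the incline, d = h/sinθ = 6.449/sin15.6° ≈ 24.0 m.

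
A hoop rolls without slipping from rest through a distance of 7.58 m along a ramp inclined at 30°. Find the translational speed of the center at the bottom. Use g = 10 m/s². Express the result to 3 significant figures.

For this body I = MR², i.e. k = I/(MR²) = 1.
Rolling without slipping gives ω = v/R, so the total kinetic energy is ½Mv² + ½Iω² = ½(1+k)Mv² = Mv².
The vertical drop is h = L sinθ = 7.58 × sin30° = 3.79 m.
Energy conservation: Mgh = Mv², so v = √(2gh/(1+k)) = √(2 × 10 × 3.79 / 2) ≈ 6.16 m/s.

v ≈ 6.16 m/s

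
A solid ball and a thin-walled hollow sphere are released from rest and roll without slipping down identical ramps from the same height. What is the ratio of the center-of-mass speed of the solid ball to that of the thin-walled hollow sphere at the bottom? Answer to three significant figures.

v_ratio ≈ 1.09

Each satisfies Mgh = ½(1+k)Mv² with k = I/(MR²), so v ∝ 1/√(1+k).
For the solid ball k = 0.4; for the thin-walled hollow sphere k = 2/3.
v₁/v₂ = √((1+k₂)/(1+k₁)) = √(1.667/1.4) ≈ 1.09.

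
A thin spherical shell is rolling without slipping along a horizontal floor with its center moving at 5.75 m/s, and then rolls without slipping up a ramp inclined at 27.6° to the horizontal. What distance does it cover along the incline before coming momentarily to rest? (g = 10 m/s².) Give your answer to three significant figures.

d ≈ 5.95 m

For this body I = (2/3)MR², i.e. k = I/(MR²) = 2/3.
Rolling without slipping gives ω = v/R, so the total kinetic energy is ½Mv² + ½Iω² = ½(1+k)Mv² = (5/6)Mv².
Setting this equal to Mgh gives the vertical rise h = (1+k)v₀²/(2g) = 1.667×5.75²/(2×10) = 2.755 m.
The distance along the slope is d = h/sinθ = 2.755/sin27.6° ≈ 5.95 m.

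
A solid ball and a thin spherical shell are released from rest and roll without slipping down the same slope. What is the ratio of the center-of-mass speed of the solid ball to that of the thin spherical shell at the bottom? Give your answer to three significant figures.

v_ratio ≈ 1.09

Each satisfies Mgh = ½(1+k)Mv² with k = I/(MR²), so v ∝ 1/√(1+k).
For the solid ball k = 0.4; for the thin spherical shell k = 2/3.
v₁/v₂ = √((1+k₂)/(1+k₁)) = √(1.667/1.4) ≈ 1.09.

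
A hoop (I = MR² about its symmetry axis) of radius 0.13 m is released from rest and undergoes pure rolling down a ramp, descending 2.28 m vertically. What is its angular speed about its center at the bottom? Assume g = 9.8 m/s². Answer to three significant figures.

ω ≈ 36.4 rad/s

For this body I = MR², i.e. k = I/(MR²) = 1.
Rolling without slipping gives ω = v/R, so the total kinetic energy is ½Mv² + ½Iω² = ½(1+k)Mv² = Mv².
Energy conservation Mgh = ½(1+k)Mv² gives v = √(2gh/(1+k)) = √(2 × 9.8 × 2.28 / 2) = 4.727 m/s.
The angular speed follows from ω = v/R = 4.727/0.13 ≈ 36.4 rad/s.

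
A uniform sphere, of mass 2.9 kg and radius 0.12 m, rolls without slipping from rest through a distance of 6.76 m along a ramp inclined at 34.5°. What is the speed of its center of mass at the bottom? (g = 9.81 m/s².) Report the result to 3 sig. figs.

Here I = (2/5)MR², so the shape factor k = I/(MR²) = 0.4.
The rolling condition ω = v/R makes the rotational term ½I(v/R)² = ½kMv², so KE_total = ½(1+k)Mv² = (7/10)Mv².
The vertical drop is h = L sinθ = 6.76 × sin34.5° = 3.829 m.
Energy conservation: Mgh = (7/10)Mv², so v = √(2gh/(1+k)) = √(2 × 9.81 × 3.829 / 1.4) ≈ 7.33 m/s.

v ≈ 7.33 m/s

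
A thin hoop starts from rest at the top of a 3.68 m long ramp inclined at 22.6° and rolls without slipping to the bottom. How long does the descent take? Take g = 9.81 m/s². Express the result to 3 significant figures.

t ≈ 1.98 s

For this body I = MR², i.e. k = I/(MR²) = 1.
Along the incline Mg sinθ − f = Ma, and torque about the center fR = Iα = kMR²(a/R) gives f = kMa.
Hence a = g sinθ/(1+k) = 9.81×sin22.6°/2 = 1.885 m/s².
Starting from rest, L = ½at², so t = √(2L/a) = √(2×3.68/1.885) ≈ 1.98 s.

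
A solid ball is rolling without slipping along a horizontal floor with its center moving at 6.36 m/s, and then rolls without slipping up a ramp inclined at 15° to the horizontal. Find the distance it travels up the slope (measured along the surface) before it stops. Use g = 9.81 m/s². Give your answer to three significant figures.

The moment of inertia is (2/5)MR², giving k ≡ I/(MR²) = 0.4.
Rolling without slipping gives ω = v/R, so the total kinetic energy is ½Mv² + ½Iω² = ½(1+k)Mv² = (7/10)Mv².
Setting this equal to Mgh gives the vertical rise h = (1+k)v₀²/(2g) = 1.4×6.36²/(2×9.81) = 2.886 m.
The distance along the slope is d = h/sinθ = 2.886/sin15° ≈ 11.2 m.

d ≈ 11.2 m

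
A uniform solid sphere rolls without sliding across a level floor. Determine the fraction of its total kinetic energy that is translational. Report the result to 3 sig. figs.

fraction ≈ 0.714

For this body I = (2/5)MR², i.e. k = I/(MR²) = 0.4.
With ω = v/R, KE_trans = ½Mv² and KE_rot = ½Iω² = ½kMv², so KE_total = ½(1+k)Mv².
The translational fraction is therefore 1/(1+k) = 1/1.4 ≈ 0.714.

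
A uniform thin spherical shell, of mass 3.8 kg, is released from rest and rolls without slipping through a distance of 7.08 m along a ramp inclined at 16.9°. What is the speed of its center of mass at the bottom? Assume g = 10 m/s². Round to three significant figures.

The moment of inertia is (2/3)MR², giving k ≡ I/(MR²) = 2/3.
Pure rolling means v = ωR; then KE = ½Mv² + ½I(v/R)² = ½(1+k)Mv² = (5/6)Mv².
The vertical drop is h = L sinθ = 7.08 × sin16.9° = 2.058 m.
Energy conservation: Mgh = (5/6)Mv², so v = √(2gh/(1+k)) = √(2 × 10 × 2.058 / 1.667) ≈ 4.97 m/s.

v ≈ 4.97 m/s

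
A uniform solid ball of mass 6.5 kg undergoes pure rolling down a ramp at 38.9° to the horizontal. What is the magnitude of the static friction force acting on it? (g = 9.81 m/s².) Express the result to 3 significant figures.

f ≈ 11.4 N

For this body I = (2/5)MR², i.e. k = I/(MR²) = 0.4.
Translational: Mg sinθ − f = Ma. Rotational about the CM: fR = Iα = kMRa, so f = kMa.
Combining, a = g sinθ/(1+k) and f = kMa = kMg sinθ/(1+k).
f = 0.4 × 6.5 × 9.81 × sin38.9° / 1.4 ≈ 11.4 N.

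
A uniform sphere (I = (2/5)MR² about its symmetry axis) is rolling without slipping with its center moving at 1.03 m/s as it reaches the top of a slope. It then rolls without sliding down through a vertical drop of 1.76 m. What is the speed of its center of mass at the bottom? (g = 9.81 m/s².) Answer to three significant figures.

v ≈ 5.07 m/s

Here I = (2/5)MR², so the shape factor k = I/(MR²) = 0.4.
Since it rolls without slipping, ω = v/R and KE = ½Mv² + ½Iω² = ½(1+k)Mv² = (7/10)Mv².
Energy conservation: (7/10)Mv₀² + Mgh = (7/10)Mv², so v² = v₀² + 2gh/(1+k).
v = √(1.03² + 2×9.81×1.76/1.4) = √25.73 ≈ 5.07 m/s.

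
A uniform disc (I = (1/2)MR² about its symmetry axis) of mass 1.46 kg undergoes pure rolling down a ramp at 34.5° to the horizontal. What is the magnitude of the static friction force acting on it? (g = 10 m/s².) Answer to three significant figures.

Here I = (1/2)MR², so the shape factor k = I/(MR²) = 0.5.
Newton's second law down the slope: Mg sinθ − f = Ma. The torque equation fR = Iα (with α = a/R) gives f = kMa.
Combining, a = g sinθ/(1+k) and f = kMa = kMg sinθ/(1+k).
f = 0.5 × 1.46 × 10 × sin34.5° / 1.5 ≈ 2.76 N.

f ≈ 2.76 N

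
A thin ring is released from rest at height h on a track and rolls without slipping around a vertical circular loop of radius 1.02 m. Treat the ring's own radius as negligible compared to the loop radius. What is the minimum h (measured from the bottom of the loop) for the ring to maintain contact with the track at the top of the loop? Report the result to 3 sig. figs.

For this body I = MR², i.e. k = I/(MR²) = 1.
At the top, contact is just lost when gravity alone supplies the centripetal force: Mg = Mv_top²/r, i.e. v_top² = gr.
With ω = v/R, the kinetic energy at speed v is ½(1+k)Mv² = Mv².
Energy conservation from release (height h) to the top (height 2r): Mgh = Mg(2r) + M·gr.
Thus h_min = 2r + (1+k)r/2 = r(2 + 2/2) = 1.02 × 3 ≈ 3.06 m.

h_min ≈ 3.06 m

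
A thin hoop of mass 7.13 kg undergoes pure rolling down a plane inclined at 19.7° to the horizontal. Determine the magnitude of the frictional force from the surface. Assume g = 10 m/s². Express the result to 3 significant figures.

f ≈ 12.0 N

For this body I = MR², i.e. k = I/(MR²) = 1.
Translational: Mg sinθ − f = Ma. Rotational about the CM: fR = Iα = kMRa, so f = kMa.
Combining, a = g sinθ/(1+k) and f = kMa = kMg sinθ/(1+k).
f = 1 × 7.13 × 10 × sin19.7° / 2 ≈ 12.0 N.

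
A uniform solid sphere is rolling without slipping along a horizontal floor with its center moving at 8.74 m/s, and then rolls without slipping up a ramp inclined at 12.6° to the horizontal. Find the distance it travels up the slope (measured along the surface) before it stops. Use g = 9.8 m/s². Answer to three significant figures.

d ≈ 25.0 m

The moment of inertia is (2/5)MR², giving k ≡ I/(MR²) = 0.4.
Pure rolling means v = ωR; then KE = ½Mv² + ½I(v/R)² = ½(1+k)Mv² = (7/10)Mv².
Setting this equal to Mgh gives the vertical rise h = (1+k)v₀²/(2g) = 1.4×8.74²/(2×9.8) = 5.456 m.
The distance along the slope is d = h/sinθ = 5.456/sin12.6° ≈ 25.0 m.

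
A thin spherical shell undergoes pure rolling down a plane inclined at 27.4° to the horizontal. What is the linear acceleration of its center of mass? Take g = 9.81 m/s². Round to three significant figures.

a ≈ 2.71 m/s²

With I = (2/3)MR², the ratio k = I/(MR²) is 2/3.
Along the incline Mg sinθ − f = Ma, and torque about the center fR = Iα = kMR²(a/R) gives f = kMa.
Eliminating f: Mg sinθ = (1+k)Ma, so a = g sinθ/(1+k) = 9.81 × sin27.4° / 1.667 ≈ 2.71 m/s².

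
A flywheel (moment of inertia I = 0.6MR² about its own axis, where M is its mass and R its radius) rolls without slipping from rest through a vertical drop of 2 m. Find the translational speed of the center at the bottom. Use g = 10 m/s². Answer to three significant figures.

v ≈ 5.00 m/s

Here I = 0.6MR², so the shape factor k = I/(MR²) = 0.6.
Rolling without slipping gives ω = v/R, so the total kinetic energy is ½Mv² + ½Iω² = ½(1+k)Mv² = (4/5)Mv².
Setting Mgh = (4/5)Mv² gives v = √(2gh/(1+k)) = √(2·10·2/1.6) ≈ 5.00 m/s.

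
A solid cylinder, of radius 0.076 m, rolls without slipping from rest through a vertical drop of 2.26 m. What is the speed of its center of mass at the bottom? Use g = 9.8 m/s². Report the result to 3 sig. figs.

v ≈ 5.43 m/s

With I = (1/2)MR², the ratio k = I/(MR²) is 0.5.
Rolling without slipping gives ω = v/R, so the total kinetic energy is ½Mv² + ½Iω² = ½(1+k)Mv² = (3/4)Mv².
Energy conservation: Mgh = (3/4)Mv², so v = √(2gh/(1+k)) = √(2 × 9.8 × 2.26 / 1.5) ≈ 5.43 m/s.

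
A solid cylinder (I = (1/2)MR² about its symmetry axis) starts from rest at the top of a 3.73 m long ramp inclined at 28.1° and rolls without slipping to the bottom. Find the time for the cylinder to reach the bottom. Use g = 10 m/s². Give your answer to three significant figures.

For this body I = (1/2)MR², i.e. k = I/(MR²) = 0.5.
Along the incline Mg sinθ − f = Ma, and torque about the center fR = Iα = kMR²(a/R) gives f = kMa.
Hence a = g sinθ/(1+k) = 10×sin28.1°/1.5 = 3.14 m/s².
With constant a from rest, t = √(2L/a) = √(2·3.73/3.14) ≈ 1.54 s.

t ≈ 1.54 s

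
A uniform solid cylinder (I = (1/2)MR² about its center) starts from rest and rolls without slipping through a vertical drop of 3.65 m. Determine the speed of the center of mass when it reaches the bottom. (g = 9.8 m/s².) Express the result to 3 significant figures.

v ≈ 6.91 m/s

The moment of inertia is (1/2)MR², giving k ≡ I/(MR²) = 0.5.
Pure rolling means v = ωR; then KE = ½Mv² + ½I(v/R)² = ½(1+k)Mv² = (3/4)Mv².
Energy conservation: Mgh = (3/4)Mv², so v = √(2gh/(1+k)) = √(2 × 9.8 × 3.65 / 1.5) ≈ 6.91 m/s.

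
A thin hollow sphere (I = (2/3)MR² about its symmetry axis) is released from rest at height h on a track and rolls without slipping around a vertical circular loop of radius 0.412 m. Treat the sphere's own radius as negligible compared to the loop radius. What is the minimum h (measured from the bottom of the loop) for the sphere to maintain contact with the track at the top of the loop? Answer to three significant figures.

The moment of inertia is (2/3)MR², giving k ≡ I/(MR²) = 2/3.
At the top of the loop, the minimum-contact condition is Mg = Mv_top²/r, so v_top² = gr.
With ω = v/R, the kinetic energy at speed v is ½(1+k)Mv² = (5/6)Mv².
Energy conservation from release (height h) to the top (height 2r): Mgh = Mg(2r) + (5/6)M·gr.
Thus h_min = 2r + (1+k)r/2 = r(2 + 1.667/2) = 0.412 × 2.833 ≈ 1.17 m.

h_min ≈ 1.17 m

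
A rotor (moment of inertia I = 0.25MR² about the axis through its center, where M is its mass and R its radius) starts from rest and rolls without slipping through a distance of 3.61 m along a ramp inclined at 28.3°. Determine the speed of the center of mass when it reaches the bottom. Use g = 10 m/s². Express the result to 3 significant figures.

v ≈ 5.23 m/s

Here I = 0.25MR², so the shape factor k = I/(MR²) = 0.25.
The rolling condition ω = v/R makes the rotational term ½I(v/R)² = ½kMv², so KE_total = ½(1+k)Mv² = (5/8)Mv².
The vertical drop is h = L sinθ = 3.61 × sin28.3° = 1.711 m.
Setting Mgh = (5/8)Mv² gives v = √(2gh/(1+k)) = √(2·10·1.711/1.25) ≈ 5.23 m/s.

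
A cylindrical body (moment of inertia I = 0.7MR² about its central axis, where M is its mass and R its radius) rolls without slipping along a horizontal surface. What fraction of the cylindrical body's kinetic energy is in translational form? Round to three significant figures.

fraction ≈ 0.588

With I = 0.7MR², the ratio k = I/(MR²) is 0.7.
With ω = v/R, KE_trans = ½Mv² and KE_rot = ½Iω² = ½kMv², so KE_total = ½(1+k)Mv².
The translational fraction is therefore 1/(1+k) = 1/1.7 ≈ 0.588.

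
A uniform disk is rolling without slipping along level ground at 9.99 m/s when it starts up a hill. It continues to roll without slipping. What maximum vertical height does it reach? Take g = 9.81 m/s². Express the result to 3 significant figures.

Here I = (1/2)MR², so the shape factor k = I/(MR²) = 0.5.
Rolling without slipping gives ω = v/R, so the total kinetic energy is ½Mv² + ½Iω² = ½(1+k)Mv² = (3/4)Mv².
At the top the kinetic energy is zero, so (3/4)Mv₀² = Mgh.
Thus h = (1+k)v₀²/(2g) = 1.5 × 9.99² / (2 × 9.81) ≈ 7.63 m.

h ≈ 7.63 m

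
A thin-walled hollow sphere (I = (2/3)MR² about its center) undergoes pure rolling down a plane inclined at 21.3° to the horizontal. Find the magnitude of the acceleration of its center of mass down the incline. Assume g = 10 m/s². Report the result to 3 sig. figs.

a ≈ 2.18 m/s²

The moment of inertia is (2/3)MR², giving k ≡ I/(MR²) = 2/3.
Along the incline Mg sinθ − f = Ma, and torque about the center fR = Iα = kMR²(a/R) gives f = kMa.
Eliminating f: Mg sinθ = (1+k)Ma, so a = g sinθ/(1+k) = 10 × sin21.3° / 1.667 ≈ 2.18 m/s².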